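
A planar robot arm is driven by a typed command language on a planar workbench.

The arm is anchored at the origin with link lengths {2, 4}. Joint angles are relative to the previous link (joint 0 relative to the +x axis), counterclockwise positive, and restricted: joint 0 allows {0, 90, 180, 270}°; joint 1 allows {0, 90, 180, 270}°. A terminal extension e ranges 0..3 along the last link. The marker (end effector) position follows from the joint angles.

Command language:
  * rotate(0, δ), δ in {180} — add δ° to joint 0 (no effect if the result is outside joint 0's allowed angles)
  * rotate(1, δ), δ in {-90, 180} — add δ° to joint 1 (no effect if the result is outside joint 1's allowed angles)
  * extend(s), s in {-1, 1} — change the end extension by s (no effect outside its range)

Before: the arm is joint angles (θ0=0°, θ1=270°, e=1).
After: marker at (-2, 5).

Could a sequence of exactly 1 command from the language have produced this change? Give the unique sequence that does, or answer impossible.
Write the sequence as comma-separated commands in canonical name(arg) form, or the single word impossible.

t0: joint angles (θ0=0°, θ1=270°, e=1)
1. rotate(0, 180) → joint angles (θ0=180°, θ1=270°, e=1)
no rival 1-sequence matches.

rotate(0, 180)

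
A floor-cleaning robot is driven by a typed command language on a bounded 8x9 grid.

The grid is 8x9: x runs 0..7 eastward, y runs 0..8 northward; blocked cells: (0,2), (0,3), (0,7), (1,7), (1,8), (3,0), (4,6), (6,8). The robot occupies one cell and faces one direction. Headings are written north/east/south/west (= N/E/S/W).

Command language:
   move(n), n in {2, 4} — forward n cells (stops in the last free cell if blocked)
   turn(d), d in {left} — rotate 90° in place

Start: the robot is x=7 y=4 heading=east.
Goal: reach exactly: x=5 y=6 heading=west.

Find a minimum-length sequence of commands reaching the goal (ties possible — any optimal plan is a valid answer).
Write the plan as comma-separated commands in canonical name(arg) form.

start: x=7 y=4 heading=east
[1] after turn(left): x=7 y=4 heading=north
[2] after move(2): x=7 y=6 heading=north
[3] after turn(left): x=7 y=6 heading=west
[4] after move(2): x=5 y=6 heading=west
minimal: 4 command(s), checked below 4.

turn(left), move(2), turn(left), move(2)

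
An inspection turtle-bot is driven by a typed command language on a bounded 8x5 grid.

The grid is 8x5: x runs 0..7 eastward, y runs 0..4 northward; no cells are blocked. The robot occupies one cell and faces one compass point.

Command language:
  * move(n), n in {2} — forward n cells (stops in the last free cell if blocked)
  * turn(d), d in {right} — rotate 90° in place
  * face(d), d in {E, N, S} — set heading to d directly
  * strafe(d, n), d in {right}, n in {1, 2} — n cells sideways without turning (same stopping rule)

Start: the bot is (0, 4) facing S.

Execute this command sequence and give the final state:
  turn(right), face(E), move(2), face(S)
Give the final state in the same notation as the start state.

(2, 4) facing S

from: (0, 4) facing S
1. turn(right) → (0, 4) facing W
2. face(E) → (0, 4) facing E
3. move(2) → (2, 4) facing E
4. face(S) → (2, 4) facing S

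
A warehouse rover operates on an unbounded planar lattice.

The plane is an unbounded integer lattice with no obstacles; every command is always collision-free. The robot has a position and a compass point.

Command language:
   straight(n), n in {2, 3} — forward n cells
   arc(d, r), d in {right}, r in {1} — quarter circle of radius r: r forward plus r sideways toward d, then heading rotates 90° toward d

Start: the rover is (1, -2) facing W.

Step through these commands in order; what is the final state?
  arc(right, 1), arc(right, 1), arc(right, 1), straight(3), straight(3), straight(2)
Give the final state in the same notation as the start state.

(2, -9) facing S

start: (1, -2) facing W
step 1 (arc(right, 1)): (0, -1) facing N
step 2 (arc(right, 1)): (1, 0) facing E
step 3 (arc(right, 1)): (2, -1) facing S
step 4 (straight(3)): (2, -4) facing S
step 5 (straight(3)): (2, -7) facing S
step 6 (straight(2)): (2, -9) facing S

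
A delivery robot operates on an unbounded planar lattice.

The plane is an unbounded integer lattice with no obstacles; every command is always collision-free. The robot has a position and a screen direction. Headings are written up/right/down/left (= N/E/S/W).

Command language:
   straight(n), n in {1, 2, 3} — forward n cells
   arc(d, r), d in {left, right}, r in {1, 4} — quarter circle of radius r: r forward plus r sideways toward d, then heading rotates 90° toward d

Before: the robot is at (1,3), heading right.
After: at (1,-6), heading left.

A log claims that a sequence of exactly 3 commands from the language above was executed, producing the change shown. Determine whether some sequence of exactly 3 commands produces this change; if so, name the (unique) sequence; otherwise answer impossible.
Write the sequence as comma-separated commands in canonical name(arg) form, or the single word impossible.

key: position moved to (1,-6) AND the heading swung to W — translation plus rotation needed
start: at (1,3), heading right
[1] after arc(right, 4): at (5,-1), heading down
[2] after straight(1): at (5,-2), heading down
[3] after arc(right, 4): at (1,-6), heading left
uniquely the one of 343 3-step routes that fits.

arc(right, 4), straight(1), arc(right, 4)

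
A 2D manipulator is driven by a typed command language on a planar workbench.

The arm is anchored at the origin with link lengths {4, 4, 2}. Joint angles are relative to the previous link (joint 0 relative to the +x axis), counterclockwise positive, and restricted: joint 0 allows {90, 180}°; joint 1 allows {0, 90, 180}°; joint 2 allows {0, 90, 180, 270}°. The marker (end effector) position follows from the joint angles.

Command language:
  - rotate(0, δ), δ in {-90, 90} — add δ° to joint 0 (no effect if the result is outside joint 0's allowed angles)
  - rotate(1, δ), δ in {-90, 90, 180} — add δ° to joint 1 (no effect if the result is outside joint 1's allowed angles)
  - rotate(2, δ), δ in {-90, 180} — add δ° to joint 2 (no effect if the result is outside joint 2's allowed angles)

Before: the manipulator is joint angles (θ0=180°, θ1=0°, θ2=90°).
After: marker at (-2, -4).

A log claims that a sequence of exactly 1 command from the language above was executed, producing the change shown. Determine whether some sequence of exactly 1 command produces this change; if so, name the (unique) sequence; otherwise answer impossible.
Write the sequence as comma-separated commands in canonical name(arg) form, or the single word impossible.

from: joint angles (θ0=180°, θ1=0°, θ2=90°)
[1] after rotate(1, 90): joint angles (θ0=180°, θ1=90°, θ2=90°)
uniquely the one of 7 1-step routes that fits.

rotate(1, 90)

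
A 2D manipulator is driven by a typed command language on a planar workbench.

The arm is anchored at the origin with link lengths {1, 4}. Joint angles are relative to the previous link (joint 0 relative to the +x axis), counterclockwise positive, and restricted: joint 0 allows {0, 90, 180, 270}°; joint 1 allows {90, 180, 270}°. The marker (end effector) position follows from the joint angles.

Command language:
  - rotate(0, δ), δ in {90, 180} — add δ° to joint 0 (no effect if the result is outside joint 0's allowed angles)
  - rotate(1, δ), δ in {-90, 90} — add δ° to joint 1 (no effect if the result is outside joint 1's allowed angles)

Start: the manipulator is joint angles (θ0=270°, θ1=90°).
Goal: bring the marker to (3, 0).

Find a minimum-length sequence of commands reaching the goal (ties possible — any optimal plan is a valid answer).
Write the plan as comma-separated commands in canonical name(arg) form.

rotate(0, 90), rotate(0, 180), rotate(1, 90)

start: joint angles (θ0=270°, θ1=90°)
t=1 rotate(0, 90) ⇒ joint angles (θ0=0°, θ1=90°)
t=2 rotate(0, 180) ⇒ joint angles (θ0=180°, θ1=90°)
t=3 rotate(1, 90) ⇒ joint angles (θ0=180°, θ1=180°)
nothing shorter than 3 reaches the goal.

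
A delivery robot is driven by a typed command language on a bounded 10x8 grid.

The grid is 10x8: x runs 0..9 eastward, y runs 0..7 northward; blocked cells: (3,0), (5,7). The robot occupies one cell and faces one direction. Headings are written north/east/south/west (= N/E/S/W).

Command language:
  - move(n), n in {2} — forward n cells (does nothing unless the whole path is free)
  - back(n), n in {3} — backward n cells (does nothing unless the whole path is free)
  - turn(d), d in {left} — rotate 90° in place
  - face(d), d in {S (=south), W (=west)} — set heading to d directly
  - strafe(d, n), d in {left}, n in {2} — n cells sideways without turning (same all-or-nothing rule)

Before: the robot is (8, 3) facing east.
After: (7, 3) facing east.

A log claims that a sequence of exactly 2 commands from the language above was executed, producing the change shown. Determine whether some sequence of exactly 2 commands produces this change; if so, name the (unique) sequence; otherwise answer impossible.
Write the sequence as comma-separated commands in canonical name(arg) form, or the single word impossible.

back(3), move(2)

key: still facing E at the end — nothing in the sequence rotates
initial: (8, 3) facing east
1. back(3) → (5, 3) facing east
2. move(2) → (7, 3) facing east
no other 2-command option fits: unique.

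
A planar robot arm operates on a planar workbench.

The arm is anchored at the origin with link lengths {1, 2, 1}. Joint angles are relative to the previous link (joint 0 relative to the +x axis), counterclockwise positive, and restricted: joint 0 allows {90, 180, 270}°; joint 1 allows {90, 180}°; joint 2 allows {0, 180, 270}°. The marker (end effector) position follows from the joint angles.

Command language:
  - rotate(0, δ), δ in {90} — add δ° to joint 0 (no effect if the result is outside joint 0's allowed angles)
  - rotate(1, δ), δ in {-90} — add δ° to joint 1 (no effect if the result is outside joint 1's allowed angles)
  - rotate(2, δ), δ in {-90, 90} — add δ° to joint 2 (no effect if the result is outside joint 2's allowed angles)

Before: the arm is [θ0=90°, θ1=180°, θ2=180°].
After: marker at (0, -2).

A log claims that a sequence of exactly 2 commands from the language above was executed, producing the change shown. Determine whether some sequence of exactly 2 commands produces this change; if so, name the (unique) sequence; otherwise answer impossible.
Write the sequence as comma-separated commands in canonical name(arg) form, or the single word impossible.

rotate(2, 90), rotate(2, 90)

begin: [θ0=90°, θ1=180°, θ2=180°]
1. rotate(2, 90) → [θ0=90°, θ1=180°, θ2=270°]
2. rotate(2, 90) → [θ0=90°, θ1=180°, θ2=0°]
all 16 alternatives checked — unique.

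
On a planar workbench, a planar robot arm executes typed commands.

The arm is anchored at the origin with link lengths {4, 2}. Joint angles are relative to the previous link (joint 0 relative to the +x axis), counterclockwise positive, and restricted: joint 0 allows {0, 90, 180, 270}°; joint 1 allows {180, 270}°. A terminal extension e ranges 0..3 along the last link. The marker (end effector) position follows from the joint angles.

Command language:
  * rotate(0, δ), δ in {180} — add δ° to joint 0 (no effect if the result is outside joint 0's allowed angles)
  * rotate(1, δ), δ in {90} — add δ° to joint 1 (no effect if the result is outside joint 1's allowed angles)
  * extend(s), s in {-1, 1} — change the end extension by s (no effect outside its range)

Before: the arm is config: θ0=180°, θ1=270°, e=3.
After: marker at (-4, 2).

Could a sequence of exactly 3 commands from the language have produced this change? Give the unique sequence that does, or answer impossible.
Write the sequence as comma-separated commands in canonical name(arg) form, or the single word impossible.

extend(-1), extend(-1), extend(-1)

start: config: θ0=180°, θ1=270°, e=3
t=1 extend(-1) ⇒ config: θ0=180°, θ1=270°, e=2
t=2 extend(-1) ⇒ config: θ0=180°, θ1=270°, e=1
t=3 extend(-1) ⇒ config: θ0=180°, θ1=270°, e=0
no rival 3-sequence matches.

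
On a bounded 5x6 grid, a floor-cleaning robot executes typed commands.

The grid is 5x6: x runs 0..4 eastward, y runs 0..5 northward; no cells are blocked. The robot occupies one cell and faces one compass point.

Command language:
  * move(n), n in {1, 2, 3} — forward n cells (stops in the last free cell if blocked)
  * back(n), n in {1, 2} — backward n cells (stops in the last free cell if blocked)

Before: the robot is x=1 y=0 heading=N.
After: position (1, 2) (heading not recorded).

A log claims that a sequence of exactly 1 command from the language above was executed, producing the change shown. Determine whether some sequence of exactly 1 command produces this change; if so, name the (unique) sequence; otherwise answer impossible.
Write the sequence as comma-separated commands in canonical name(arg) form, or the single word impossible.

move(2)

t0: x=1 y=0 heading=N
[1] after move(2): x=1 y=2 heading=N
no rival 1-sequence matches.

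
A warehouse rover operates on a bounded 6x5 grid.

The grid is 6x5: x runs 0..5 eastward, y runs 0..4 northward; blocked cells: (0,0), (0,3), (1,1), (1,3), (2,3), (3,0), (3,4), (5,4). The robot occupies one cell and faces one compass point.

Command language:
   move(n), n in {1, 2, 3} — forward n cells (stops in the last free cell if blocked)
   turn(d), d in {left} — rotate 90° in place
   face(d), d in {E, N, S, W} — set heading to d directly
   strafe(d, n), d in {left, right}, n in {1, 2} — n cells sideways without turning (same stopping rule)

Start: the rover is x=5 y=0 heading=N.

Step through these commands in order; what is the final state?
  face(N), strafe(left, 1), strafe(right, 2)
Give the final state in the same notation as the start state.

x=5 y=0 heading=N

start: x=5 y=0 heading=N
t=1 face(N) ⇒ x=5 y=0 heading=N
t=2 strafe(left, 1) ⇒ x=4 y=0 heading=N
t=3 strafe(right, 2) ⇒ x=5 y=0 heading=N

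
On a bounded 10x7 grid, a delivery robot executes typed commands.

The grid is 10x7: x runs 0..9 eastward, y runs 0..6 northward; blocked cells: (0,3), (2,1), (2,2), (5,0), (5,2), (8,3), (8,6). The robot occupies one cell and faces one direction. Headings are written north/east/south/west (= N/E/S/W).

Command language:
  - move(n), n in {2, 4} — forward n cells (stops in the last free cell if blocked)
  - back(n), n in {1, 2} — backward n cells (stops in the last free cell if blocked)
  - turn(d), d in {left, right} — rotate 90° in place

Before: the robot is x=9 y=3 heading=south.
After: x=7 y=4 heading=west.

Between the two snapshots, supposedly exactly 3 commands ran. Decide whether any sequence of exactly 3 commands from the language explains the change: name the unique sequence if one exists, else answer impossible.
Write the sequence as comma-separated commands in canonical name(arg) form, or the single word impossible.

key: position moved to (7,4) AND the heading swung to W — translation plus rotation needed
t0: x=9 y=3 heading=south
[1] after back(1): x=9 y=4 heading=south
[2] after turn(right): x=9 y=4 heading=west
[3] after move(2): x=7 y=4 heading=west
uniquely the one of 216 3-step routes that fits.

back(1), turn(right), move(2)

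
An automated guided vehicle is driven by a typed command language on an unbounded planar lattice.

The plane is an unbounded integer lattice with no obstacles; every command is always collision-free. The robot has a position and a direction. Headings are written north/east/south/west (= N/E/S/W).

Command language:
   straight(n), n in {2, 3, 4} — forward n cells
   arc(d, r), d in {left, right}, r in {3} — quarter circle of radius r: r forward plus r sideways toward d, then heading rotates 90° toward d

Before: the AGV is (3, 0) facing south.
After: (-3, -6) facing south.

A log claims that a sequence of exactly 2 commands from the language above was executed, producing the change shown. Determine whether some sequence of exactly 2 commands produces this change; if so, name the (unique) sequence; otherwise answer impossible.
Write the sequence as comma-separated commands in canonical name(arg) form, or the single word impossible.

arc(right, 3), arc(left, 3)

key: heading stays S — rotations cancel among the 2 commands
begin: (3, 0) facing south
1. arc(right, 3) → (0, -3) facing west
2. arc(left, 3) → (-3, -6) facing south
all 25 alternatives checked — unique.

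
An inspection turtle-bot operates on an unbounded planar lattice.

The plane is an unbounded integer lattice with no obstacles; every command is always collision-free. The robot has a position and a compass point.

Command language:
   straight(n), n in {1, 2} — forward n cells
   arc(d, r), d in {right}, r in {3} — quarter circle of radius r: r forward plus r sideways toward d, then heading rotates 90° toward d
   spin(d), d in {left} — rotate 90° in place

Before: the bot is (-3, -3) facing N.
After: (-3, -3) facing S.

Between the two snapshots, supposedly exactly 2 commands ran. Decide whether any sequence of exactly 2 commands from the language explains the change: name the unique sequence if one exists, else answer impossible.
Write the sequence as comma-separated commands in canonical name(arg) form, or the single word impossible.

key: parked at (-3,-3) the whole time — nothing moves the robot
begin: (-3, -3) facing N
t=1 spin(left) ⇒ (-3, -3) facing W
t=2 spin(left) ⇒ (-3, -3) facing S
no other 2-command option fits: unique.

spin(left), spin(left)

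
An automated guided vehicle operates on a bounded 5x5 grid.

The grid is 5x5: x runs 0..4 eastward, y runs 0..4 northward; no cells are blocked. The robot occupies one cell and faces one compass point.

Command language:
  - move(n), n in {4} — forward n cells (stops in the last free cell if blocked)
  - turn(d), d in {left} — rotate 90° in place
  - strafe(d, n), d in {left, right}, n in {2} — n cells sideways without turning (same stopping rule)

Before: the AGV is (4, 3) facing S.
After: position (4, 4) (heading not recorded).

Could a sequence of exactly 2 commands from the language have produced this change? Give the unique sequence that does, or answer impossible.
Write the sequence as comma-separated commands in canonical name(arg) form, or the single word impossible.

turn(left), strafe(left, 2)

key: strafe(left, 2) runs into the grid edge before its full distance
start: (4, 3) facing S
1. turn(left) → (4, 3) facing E
2. strafe(left, 2) → (4, 4) facing E
no other 2-command option fits: unique.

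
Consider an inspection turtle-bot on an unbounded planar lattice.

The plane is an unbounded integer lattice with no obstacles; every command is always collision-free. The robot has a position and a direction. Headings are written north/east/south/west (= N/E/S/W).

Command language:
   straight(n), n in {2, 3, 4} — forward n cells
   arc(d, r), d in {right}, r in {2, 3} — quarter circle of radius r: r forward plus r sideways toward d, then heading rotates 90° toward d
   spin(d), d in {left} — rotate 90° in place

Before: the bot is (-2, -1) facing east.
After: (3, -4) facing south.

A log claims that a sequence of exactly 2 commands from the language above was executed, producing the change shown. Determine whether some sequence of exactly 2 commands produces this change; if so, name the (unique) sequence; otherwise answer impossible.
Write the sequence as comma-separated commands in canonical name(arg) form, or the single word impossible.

straight(2), arc(right, 3)

key: running arc(right, 3) before straight(2) would end elsewhere — order is forced
begin: (-2, -1) facing east
[1] after straight(2): (0, -1) facing east
[2] after arc(right, 3): (3, -4) facing south
no rival 2-sequence matches.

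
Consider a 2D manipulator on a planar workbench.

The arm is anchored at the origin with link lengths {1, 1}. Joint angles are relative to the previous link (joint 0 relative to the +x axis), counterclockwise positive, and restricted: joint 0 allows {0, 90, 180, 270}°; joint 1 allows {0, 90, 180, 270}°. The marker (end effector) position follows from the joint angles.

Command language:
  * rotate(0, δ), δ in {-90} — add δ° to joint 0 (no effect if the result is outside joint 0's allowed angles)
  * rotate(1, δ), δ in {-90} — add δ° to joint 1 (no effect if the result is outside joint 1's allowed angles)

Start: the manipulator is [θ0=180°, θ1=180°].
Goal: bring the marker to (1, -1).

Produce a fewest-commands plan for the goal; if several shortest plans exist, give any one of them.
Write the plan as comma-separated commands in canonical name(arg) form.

rotate(0, -90), rotate(0, -90), rotate(0, -90), rotate(1, -90)

t0: [θ0=180°, θ1=180°]
t=1 rotate(0, -90) ⇒ [θ0=90°, θ1=180°]
t=2 rotate(0, -90) ⇒ [θ0=0°, θ1=180°]
t=3 rotate(0, -90) ⇒ [θ0=270°, θ1=180°]
t=4 rotate(1, -90) ⇒ [θ0=270°, θ1=90°]
minimal: 4 command(s), checked below 4.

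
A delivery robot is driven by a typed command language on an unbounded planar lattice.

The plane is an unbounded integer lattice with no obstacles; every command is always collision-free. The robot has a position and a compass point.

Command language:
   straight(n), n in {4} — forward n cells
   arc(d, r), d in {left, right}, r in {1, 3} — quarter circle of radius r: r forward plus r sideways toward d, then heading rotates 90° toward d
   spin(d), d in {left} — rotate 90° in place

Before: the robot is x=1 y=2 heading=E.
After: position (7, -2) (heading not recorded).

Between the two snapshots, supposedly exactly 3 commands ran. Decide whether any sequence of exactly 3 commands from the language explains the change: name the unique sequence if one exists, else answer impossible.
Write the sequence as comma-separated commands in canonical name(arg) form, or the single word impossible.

straight(4), arc(right, 3), arc(right, 1)

key: running arc(right, 1) before straight(4) would end elsewhere — order is forced
t0: x=1 y=2 heading=E
1. straight(4) → x=5 y=2 heading=E
2. arc(right, 3) → x=8 y=-1 heading=S
3. arc(right, 1) → x=7 y=-2 heading=W
no rival 3-sequence matches.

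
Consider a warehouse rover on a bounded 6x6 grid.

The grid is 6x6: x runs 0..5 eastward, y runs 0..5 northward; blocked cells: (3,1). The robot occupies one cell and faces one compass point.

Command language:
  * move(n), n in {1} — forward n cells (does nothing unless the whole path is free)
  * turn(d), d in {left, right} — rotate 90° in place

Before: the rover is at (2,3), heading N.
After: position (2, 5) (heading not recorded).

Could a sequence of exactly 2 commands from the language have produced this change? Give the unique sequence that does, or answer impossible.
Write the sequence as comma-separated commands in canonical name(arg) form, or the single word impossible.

move(1), move(1)

from: at (2,3), heading N
step 1 (move(1)): at (2,4), heading N
step 2 (move(1)): at (2,5), heading N
no other 2-command option fits: unique.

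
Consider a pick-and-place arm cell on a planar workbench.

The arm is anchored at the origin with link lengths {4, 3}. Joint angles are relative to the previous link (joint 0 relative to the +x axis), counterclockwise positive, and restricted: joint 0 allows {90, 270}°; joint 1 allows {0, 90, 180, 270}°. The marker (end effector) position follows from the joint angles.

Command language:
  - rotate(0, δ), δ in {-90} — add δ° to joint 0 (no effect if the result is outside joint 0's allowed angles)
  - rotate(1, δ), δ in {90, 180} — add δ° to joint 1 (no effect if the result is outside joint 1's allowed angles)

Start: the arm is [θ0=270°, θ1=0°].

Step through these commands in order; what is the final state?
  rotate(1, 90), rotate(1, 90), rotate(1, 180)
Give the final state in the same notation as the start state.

[θ0=270°, θ1=0°]

t0: [θ0=270°, θ1=0°]
t=1 rotate(1, 90) ⇒ [θ0=270°, θ1=90°]
t=2 rotate(1, 90) ⇒ [θ0=270°, θ1=180°]
t=3 rotate(1, 180) ⇒ [θ0=270°, θ1=0°]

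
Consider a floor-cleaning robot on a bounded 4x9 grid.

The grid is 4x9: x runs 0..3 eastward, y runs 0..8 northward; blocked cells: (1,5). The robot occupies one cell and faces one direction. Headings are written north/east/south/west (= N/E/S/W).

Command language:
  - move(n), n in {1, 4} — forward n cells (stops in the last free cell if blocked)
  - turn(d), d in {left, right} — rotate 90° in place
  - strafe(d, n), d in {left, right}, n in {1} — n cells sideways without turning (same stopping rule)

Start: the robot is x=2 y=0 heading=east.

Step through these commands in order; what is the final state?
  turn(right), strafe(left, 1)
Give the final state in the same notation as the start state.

x=3 y=0 heading=south

initial: x=2 y=0 heading=east
[1] after turn(right): x=2 y=0 heading=south
[2] after strafe(left, 1): x=3 y=0 heading=south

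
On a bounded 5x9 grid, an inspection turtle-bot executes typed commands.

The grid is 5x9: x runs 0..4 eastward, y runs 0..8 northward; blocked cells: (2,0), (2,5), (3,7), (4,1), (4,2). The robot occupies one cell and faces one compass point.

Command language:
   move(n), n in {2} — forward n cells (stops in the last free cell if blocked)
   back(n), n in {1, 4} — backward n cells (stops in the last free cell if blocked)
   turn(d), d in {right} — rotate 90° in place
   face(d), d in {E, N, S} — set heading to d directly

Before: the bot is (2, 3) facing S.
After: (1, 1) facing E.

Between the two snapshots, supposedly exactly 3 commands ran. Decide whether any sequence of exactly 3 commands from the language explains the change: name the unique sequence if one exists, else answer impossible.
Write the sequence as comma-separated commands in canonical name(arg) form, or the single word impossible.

move(2), face(E), back(1)

key: cell and facing (now E) both changed — the 3 commands mix motion and turning
initial: (2, 3) facing S
1. move(2) → (2, 1) facing S
2. face(E) → (2, 1) facing E
3. back(1) → (1, 1) facing E
no other 3-command option fits: unique.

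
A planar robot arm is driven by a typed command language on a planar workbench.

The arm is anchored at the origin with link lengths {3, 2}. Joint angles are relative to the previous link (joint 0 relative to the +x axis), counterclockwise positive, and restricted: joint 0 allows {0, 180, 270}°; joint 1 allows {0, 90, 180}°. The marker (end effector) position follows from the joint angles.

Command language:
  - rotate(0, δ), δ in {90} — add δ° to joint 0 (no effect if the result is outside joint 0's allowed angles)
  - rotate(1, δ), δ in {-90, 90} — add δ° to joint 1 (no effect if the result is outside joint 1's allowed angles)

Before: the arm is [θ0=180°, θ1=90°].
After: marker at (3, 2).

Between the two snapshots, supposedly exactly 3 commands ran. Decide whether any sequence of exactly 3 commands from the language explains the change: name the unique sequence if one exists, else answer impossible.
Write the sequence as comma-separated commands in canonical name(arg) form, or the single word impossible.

begin: [θ0=180°, θ1=90°]
t=1 rotate(0, 90) ⇒ [θ0=270°, θ1=90°]
t=2 rotate(0, 90) ⇒ [θ0=0°, θ1=90°]
t=3 rotate(0, 90) ⇒ [θ0=0°, θ1=90°]
no other 3-command option fits: unique.

rotate(0, 90), rotate(0, 90), rotate(0, 90)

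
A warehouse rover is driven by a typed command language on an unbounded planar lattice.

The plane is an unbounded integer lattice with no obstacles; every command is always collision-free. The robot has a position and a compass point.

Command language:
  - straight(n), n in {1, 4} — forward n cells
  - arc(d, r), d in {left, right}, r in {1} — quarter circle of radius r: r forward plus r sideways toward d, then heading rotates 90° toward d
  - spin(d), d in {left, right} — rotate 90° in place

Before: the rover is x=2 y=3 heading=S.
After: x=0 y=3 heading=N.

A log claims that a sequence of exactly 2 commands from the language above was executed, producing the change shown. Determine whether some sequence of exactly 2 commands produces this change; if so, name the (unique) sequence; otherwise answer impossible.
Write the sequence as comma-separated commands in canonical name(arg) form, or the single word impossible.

key: cell and facing (now N) both changed — the 2 commands mix motion and turning
start: x=2 y=3 heading=S
[1] after arc(right, 1): x=1 y=2 heading=W
[2] after arc(right, 1): x=0 y=3 heading=N
no rival 2-sequence matches.

arc(right, 1), arc(right, 1)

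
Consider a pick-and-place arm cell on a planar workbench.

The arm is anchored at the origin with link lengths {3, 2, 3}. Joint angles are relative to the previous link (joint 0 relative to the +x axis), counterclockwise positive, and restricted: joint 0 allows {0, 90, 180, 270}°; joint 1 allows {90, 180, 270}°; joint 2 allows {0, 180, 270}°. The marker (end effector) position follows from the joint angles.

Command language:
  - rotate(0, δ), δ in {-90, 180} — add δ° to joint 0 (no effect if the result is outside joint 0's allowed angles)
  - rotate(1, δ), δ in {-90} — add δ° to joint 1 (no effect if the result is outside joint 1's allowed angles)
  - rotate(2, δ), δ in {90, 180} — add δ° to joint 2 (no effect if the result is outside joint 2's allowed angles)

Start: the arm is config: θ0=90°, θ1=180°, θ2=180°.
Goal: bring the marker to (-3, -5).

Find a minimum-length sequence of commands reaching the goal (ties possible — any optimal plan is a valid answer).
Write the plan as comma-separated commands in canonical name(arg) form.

start: config: θ0=90°, θ1=180°, θ2=180°
1. rotate(0, 180) → config: θ0=270°, θ1=180°, θ2=180°
2. rotate(2, 180) → config: θ0=270°, θ1=180°, θ2=0°
3. rotate(1, -90) → config: θ0=270°, θ1=90°, θ2=0°
4. rotate(0, -90) → config: θ0=180°, θ1=90°, θ2=0°
shorter routes all fall short; 4 is best.

rotate(0, 180), rotate(2, 180), rotate(1, -90), rotate(0, -90)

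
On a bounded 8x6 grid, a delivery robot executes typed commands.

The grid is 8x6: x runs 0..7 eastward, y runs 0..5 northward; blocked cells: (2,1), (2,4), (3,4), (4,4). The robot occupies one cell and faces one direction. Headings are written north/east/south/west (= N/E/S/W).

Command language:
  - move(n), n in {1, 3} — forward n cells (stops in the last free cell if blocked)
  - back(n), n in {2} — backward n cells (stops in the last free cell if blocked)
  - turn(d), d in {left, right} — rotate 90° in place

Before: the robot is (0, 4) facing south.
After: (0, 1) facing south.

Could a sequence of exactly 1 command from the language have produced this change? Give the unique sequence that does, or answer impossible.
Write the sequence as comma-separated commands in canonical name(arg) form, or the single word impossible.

move(3)

key: heading stays S — the single command does not turn
begin: (0, 4) facing south
[1] after move(3): (0, 1) facing south
no rival 1-sequence matches.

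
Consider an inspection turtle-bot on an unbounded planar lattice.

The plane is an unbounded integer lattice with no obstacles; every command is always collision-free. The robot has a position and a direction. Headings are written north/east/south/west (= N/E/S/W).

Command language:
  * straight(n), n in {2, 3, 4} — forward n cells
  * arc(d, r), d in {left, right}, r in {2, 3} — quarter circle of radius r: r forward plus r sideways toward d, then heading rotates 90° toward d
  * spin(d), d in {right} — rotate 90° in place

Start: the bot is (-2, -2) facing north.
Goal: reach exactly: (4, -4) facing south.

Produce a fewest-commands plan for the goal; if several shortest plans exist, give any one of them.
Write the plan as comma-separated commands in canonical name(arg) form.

start: (-2, -2) facing north
step 1 (arc(right, 3)): (1, 1) facing east
step 2 (arc(right, 3)): (4, -2) facing south
step 3 (straight(2)): (4, -4) facing south
no 2-step plan works, so 3 is optimal.

arc(right, 3), arc(right, 3), straight(2)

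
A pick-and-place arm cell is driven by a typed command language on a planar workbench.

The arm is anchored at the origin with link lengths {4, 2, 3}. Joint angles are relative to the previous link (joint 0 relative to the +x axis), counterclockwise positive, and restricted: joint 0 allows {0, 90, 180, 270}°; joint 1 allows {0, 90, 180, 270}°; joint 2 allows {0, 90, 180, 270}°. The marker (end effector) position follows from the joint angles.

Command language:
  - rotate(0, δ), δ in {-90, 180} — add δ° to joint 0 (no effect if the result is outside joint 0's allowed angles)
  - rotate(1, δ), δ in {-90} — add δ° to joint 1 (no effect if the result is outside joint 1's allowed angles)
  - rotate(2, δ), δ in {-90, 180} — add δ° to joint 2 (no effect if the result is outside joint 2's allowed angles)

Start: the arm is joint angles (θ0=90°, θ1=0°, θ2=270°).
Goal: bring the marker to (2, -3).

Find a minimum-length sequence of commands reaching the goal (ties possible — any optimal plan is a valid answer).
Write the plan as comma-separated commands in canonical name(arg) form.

rotate(2, 180), rotate(1, -90), rotate(1, -90), rotate(0, -90)

begin: joint angles (θ0=90°, θ1=0°, θ2=270°)
1. rotate(2, 180) → joint angles (θ0=90°, θ1=0°, θ2=90°)
2. rotate(1, -90) → joint angles (θ0=90°, θ1=270°, θ2=90°)
3. rotate(1, -90) → joint angles (θ0=90°, θ1=180°, θ2=90°)
4. rotate(0, -90) → joint angles (θ0=0°, θ1=180°, θ2=90°)
minimal: 4 command(s), checked below 4.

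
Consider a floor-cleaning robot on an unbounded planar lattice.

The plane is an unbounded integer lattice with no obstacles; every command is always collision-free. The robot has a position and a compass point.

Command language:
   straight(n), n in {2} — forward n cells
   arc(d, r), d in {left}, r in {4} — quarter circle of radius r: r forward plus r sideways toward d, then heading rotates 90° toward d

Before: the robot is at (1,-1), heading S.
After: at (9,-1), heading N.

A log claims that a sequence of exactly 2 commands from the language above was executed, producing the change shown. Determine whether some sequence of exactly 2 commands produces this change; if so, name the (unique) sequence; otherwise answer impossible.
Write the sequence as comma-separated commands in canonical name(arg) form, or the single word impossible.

key: cell and facing (now N) both changed — the 2 commands mix motion and turning
begin: at (1,-1), heading S
[1] after arc(left, 4): at (5,-5), heading E
[2] after arc(left, 4): at (9,-1), heading N
all 4 alternatives checked — unique.

arc(left, 4), arc(left, 4)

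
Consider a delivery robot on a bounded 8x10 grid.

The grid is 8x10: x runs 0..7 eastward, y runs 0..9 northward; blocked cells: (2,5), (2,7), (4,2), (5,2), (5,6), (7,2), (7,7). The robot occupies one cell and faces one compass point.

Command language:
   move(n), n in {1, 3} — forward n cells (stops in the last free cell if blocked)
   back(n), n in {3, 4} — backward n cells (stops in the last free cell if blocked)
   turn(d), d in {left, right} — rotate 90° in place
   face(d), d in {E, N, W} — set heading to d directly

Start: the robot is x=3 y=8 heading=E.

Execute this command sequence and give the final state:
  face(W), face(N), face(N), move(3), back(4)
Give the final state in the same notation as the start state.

x=3 y=5 heading=N

initial: x=3 y=8 heading=E
step 1 (face(W)): x=3 y=8 heading=W
step 2 (face(N)): x=3 y=8 heading=N
step 3 (face(N)): x=3 y=8 heading=N
step 4 (move(3)): x=3 y=9 heading=N
step 5 (back(4)): x=3 y=5 heading=N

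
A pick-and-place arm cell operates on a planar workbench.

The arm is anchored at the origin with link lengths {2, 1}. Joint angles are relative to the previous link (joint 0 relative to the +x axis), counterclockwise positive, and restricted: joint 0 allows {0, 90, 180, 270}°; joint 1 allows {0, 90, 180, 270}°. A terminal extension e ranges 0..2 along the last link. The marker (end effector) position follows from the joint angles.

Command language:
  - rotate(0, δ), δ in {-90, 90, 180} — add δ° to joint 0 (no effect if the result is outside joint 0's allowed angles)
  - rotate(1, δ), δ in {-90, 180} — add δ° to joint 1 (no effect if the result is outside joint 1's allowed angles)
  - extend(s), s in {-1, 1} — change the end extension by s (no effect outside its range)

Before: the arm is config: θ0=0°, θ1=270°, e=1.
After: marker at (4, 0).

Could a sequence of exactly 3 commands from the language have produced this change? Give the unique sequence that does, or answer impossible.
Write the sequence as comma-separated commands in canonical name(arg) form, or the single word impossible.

rotate(1, -90), rotate(1, -90), rotate(1, -90)

initial: config: θ0=0°, θ1=270°, e=1
t=1 rotate(1, -90) ⇒ config: θ0=0°, θ1=180°, e=1
t=2 rotate(1, -90) ⇒ config: θ0=0°, θ1=90°, e=1
t=3 rotate(1, -90) ⇒ config: θ0=0°, θ1=0°, e=1
no other 3-command option fits: unique.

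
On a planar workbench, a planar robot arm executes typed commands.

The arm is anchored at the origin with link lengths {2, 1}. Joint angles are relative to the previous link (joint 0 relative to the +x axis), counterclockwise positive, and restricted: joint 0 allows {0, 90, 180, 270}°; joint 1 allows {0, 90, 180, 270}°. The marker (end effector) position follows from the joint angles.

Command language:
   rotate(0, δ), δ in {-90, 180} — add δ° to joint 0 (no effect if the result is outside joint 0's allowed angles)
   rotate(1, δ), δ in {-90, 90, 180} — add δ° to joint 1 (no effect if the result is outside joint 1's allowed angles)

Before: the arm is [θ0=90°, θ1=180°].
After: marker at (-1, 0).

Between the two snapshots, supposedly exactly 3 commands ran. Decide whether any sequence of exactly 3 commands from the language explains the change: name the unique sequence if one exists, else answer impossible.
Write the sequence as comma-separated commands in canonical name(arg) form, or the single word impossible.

rotate(0, -90), rotate(0, -90), rotate(0, -90)

start: [θ0=90°, θ1=180°]
1. rotate(0, -90) → [θ0=0°, θ1=180°]
2. rotate(0, -90) → [θ0=270°, θ1=180°]
3. rotate(0, -90) → [θ0=180°, θ1=180°]
no rival 3-sequence matches.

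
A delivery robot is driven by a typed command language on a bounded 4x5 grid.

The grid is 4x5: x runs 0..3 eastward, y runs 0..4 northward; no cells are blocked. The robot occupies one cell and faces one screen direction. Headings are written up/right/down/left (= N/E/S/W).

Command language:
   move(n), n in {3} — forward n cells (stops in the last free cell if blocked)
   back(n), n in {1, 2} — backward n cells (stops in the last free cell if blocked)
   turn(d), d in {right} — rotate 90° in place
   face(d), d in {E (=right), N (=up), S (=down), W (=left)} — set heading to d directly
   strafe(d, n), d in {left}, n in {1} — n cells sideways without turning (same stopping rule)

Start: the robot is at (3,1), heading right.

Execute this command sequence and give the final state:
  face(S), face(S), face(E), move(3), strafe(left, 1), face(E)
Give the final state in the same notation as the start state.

at (3,2), heading right

begin: at (3,1), heading right
step 1 (face(S)): at (3,1), heading down
step 2 (face(S)): at (3,1), heading down
step 3 (face(E)): at (3,1), heading right
step 4 (move(3)): at (3,1), heading right
step 5 (strafe(left, 1)): at (3,2), heading right
step 6 (face(E)): at (3,2), heading right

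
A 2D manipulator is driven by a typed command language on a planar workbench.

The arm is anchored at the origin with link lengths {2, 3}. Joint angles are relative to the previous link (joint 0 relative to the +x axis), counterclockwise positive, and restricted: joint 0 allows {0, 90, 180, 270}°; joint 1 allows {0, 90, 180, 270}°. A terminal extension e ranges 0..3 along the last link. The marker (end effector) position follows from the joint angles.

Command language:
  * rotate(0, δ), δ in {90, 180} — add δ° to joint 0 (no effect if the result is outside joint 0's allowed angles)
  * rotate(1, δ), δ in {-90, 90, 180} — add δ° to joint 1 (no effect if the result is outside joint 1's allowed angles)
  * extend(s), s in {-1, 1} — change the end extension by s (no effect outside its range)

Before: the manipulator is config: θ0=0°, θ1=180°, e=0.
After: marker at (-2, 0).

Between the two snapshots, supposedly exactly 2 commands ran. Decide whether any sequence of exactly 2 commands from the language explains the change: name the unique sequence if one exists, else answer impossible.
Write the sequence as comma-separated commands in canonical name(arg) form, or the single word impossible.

key: order matters: swapping extend(-1) and extend(1) lands elsewhere
from: config: θ0=0°, θ1=180°, e=0
[1] after extend(-1): config: θ0=0°, θ1=180°, e=0
[2] after extend(1): config: θ0=0°, θ1=180°, e=1
no rival 2-sequence matches.

extend(-1), extend(1)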